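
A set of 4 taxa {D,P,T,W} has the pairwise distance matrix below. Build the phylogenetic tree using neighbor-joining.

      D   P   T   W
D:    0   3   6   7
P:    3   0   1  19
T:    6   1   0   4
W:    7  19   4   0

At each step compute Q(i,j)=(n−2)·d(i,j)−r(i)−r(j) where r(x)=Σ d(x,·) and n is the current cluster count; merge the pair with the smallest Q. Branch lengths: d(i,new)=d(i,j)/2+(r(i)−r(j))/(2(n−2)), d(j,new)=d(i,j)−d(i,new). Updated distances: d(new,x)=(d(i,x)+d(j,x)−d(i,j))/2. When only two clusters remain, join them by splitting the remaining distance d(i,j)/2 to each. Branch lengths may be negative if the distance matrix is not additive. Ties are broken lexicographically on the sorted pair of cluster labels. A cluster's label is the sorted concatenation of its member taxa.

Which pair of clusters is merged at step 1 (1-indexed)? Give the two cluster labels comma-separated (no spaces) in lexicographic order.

D,P

1. join D+P (d=3, Q=-33) ⇒ DP; edges |D|=-1/4, |P|=13/4
  updated: d(DP,T)=2, d(DP,W)=23/2
2. join DP+T (d=2, Q=-35/2) ⇒ DPT; edges |DP|=19/4, |T|=-11/4
  updated: d(DPT,W)=27/4
3. join DPT+W (d=27/4) ⇒ DPTW; edges |DPT|=27/8, |W|=27/8
final tree: (((D:-1/4,P:13/4):19/4,T:-11/4):27/8,W:27/8)
total length: 47/4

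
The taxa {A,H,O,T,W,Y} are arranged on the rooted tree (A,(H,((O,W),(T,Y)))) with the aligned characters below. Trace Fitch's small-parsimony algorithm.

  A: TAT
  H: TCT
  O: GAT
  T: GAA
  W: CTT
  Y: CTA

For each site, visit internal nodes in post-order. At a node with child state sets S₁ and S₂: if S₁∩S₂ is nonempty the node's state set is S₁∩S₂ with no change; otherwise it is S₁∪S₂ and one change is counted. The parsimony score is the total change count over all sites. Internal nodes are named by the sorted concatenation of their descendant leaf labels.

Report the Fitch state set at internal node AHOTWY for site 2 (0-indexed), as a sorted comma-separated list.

[col 0] OW: children O:{G}, W:{C} ∪→ {C,G}; cost 1
[col 0] TY: children T:{G}, Y:{C} ∪→ {C,G}; cost 1
[col 0] OTWY: children OW:{C,G}, TY:{C,G} ∩→ {C,G}; cost 0
[col 0] HOTWY: children H:{T}, OTWY:{C,G} ∪→ {C,G,T}; cost 1
[col 0] AHOTWY: children A:{T}, HOTWY:{C,G,T} ∩→ {T}; cost 0
[col 1] OW: children O:{A}, W:{T} ∪→ {A,T}; cost 1
[col 1] TY: children T:{A}, Y:{T} ∪→ {A,T}; cost 1
[col 1] OTWY: children OW:{A,T}, TY:{A,T} ∩→ {A,T}; cost 0
[col 1] HOTWY: children H:{C}, OTWY:{A,T} ∪→ {A,C,T}; cost 1
[col 1] AHOTWY: children A:{A}, HOTWY:{A,C,T} ∩→ {A}; cost 0
[col 2] OW: children O:{T}, W:{T} ∩→ {T}; cost 0
[col 2] TY: children T:{A}, Y:{A} ∩→ {A}; cost 0
[col 2] OTWY: children OW:{T}, TY:{A} ∪→ {A,T}; cost 1
[col 2] HOTWY: children H:{T}, OTWY:{A,T} ∩→ {T}; cost 0
[col 2] AHOTWY: children A:{T}, HOTWY:{T} ∩→ {T}; cost 0
per-site changes: [3, 3, 1]; total = 7

T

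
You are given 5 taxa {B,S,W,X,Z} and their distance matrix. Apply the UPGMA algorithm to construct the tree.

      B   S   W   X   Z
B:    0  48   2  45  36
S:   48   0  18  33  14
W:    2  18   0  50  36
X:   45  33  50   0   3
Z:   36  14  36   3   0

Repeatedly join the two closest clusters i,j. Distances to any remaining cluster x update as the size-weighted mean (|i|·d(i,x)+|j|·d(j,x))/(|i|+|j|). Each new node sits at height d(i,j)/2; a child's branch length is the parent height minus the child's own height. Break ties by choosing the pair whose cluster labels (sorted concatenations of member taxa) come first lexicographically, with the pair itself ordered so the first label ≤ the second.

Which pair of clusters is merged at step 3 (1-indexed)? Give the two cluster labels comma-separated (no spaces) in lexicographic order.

S,XZ

iteration 1: select B,W (d=2); attach at lengths (1, 1); label the merged cluster BW
  updated: d(BW,S)=33, d(BW,X)=95/2, d(BW,Z)=36
iteration 2: select X,Z (d=3); attach at lengths (3/2, 3/2); label the merged cluster XZ
  updated: d(BW,XZ)=167/4, d(S,XZ)=47/2
iteration 3: select S,XZ (d=47/2); attach at lengths (47/4, 41/4); label the merged cluster SXZ
  updated: d(BW,SXZ)=233/6
iteration 4: select BW,SXZ (d=233/6); attach at lengths (221/12, 23/3); label the merged cluster BSWXZ
final tree: ((B:1,W:1):221/12,(S:47/4,(X:3/2,Z:3/2):41/4):23/3)
total length: 637/12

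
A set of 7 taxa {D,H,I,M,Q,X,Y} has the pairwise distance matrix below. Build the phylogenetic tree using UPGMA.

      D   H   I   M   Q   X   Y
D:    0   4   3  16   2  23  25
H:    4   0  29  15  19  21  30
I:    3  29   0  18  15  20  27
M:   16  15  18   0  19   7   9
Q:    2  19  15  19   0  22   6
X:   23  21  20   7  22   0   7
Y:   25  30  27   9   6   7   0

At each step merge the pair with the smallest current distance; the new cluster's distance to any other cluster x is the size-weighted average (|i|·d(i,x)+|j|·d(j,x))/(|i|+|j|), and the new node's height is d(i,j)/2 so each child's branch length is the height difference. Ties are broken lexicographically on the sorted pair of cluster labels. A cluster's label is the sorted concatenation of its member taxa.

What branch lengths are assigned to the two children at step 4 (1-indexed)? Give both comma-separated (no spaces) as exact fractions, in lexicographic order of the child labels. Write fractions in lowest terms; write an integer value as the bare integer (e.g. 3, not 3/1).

7/2,9/2

1. join D+Q (d=2) ⇒ DQ; edges |D|=1, |Q|=1
  updated: d(DQ,H)=23/2, d(DQ,I)=9, d(DQ,M)=35/2, d(DQ,X)=45/2, d(DQ,Y)=31/2
2. join M+X (d=7) ⇒ MX; edges |M|=7/2, |X|=7/2
  updated: d(DQ,MX)=20, d(H,MX)=18, d(I,MX)=19, d(MX,Y)=8
3. join MX+Y (d=8) ⇒ MXY; edges |MX|=1/2, |Y|=4
  updated: d(DQ,MXY)=37/2, d(H,MXY)=22, d(I,MXY)=65/3
4. join DQ+I (d=9) ⇒ DIQ; edges |DQ|=7/2, |I|=9/2
  updated: d(DIQ,H)=52/3, d(DIQ,MXY)=176/9
5. join DIQ+H (d=52/3) ⇒ DHIQ; edges |DIQ|=25/6, |H|=26/3
  updated: d(DHIQ,MXY)=121/6
6. join DHIQ+MXY (d=121/6) ⇒ DHIMQXY; edges |DHIQ|=17/12, |MXY|=73/12
final tree: ((((D:1,Q:1):7/2,I:9/2):25/6,H:26/3):17/12,((M:7/2,X:7/2):1/2,Y:4):73/12)
total length: 251/6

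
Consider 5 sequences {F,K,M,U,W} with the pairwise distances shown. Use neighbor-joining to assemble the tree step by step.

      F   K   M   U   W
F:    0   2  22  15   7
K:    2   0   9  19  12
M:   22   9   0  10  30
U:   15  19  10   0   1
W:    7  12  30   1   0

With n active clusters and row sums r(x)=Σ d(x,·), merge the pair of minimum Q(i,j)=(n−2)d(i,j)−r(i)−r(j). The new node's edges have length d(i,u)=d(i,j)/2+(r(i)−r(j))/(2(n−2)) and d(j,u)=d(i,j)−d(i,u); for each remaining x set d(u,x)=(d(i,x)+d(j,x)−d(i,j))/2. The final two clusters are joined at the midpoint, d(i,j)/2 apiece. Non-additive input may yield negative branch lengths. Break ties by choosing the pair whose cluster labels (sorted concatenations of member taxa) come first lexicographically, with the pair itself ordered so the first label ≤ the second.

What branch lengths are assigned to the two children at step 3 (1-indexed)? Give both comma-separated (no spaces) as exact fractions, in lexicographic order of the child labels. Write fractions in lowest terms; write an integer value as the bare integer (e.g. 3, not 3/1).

iteration 1: select U,W (d=1, Q=-92); attach at lengths (-1/3, 4/3); label the merged cluster UW
  updated: d(F,UW)=21/2, d(K,UW)=15, d(M,UW)=39/2
iteration 2: select F,UW (d=21/2, Q=-117/2); attach at lengths (21/8, 63/8); label the merged cluster FUW
  updated: d(FUW,K)=13/4, d(FUW,M)=31/2
iteration 3: select FUW,K (d=13/4, Q=-111/4); attach at lengths (39/8, -13/8); label the merged cluster FKUW
  updated: d(FKUW,M)=85/8
iteration 4: select FKUW,M (d=85/8); attach at lengths (85/16, 85/16); label the merged cluster FKMUW
final tree: (((F:21/8,(U:-1/3,W:4/3):63/8):39/8,K:-13/8):85/16,M:85/16)
total length: 203/8

39/8,-13/8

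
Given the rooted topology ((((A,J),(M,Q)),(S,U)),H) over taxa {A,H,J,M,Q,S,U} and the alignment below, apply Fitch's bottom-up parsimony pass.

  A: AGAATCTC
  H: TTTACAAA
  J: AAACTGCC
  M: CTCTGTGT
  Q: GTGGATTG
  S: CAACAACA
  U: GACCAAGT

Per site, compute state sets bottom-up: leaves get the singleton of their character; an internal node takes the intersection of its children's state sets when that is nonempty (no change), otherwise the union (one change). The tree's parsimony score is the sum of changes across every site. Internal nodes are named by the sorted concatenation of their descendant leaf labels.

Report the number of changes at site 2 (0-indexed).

AJ@0: {A} ∩ {A} = {A} (intersection, +0)
MQ@0: {C} ∪ {G} = {C,G} (union, +1)
AJMQ@0: {A} ∪ {C,G} = {A,C,G} (union, +1)
SU@0: {C} ∪ {G} = {C,G} (union, +1)
AJMQSU@0: {A,C,G} ∩ {C,G} = {C,G} (intersection, +0)
AHJMQSU@0: {C,G} ∪ {T} = {C,G,T} (union, +1)
AJ@1: {G} ∪ {A} = {A,G} (union, +1)
MQ@1: {T} ∩ {T} = {T} (intersection, +0)
AJMQ@1: {A,G} ∪ {T} = {A,G,T} (union, +1)
SU@1: {A} ∩ {A} = {A} (intersection, +0)
AJMQSU@1: {A,G,T} ∩ {A} = {A} (intersection, +0)
AHJMQSU@1: {A} ∪ {T} = {A,T} (union, +1)
AJ@2: {A} ∩ {A} = {A} (intersection, +0)
MQ@2: {C} ∪ {G} = {C,G} (union, +1)
AJMQ@2: {A} ∪ {C,G} = {A,C,G} (union, +1)
SU@2: {A} ∪ {C} = {A,C} (union, +1)
AJMQSU@2: {A,C,G} ∩ {A,C} = {A,C} (intersection, +0)
AHJMQSU@2: {A,C} ∪ {T} = {A,C,T} (union, +1)
AJ@3: {A} ∪ {C} = {A,C} (union, +1)
MQ@3: {T} ∪ {G} = {G,T} (union, +1)
AJMQ@3: {A,C} ∪ {G,T} = {A,C,G,T} (union, +1)
SU@3: {C} ∩ {C} = {C} (intersection, +0)
AJMQSU@3: {A,C,G,T} ∩ {C} = {C} (intersection, +0)
AHJMQSU@3: {C} ∪ {A} = {A,C} (union, +1)
AJ@4: {T} ∩ {T} = {T} (intersection, +0)
MQ@4: {G} ∪ {A} = {A,G} (union, +1)
AJMQ@4: {T} ∪ {A,G} = {A,G,T} (union, +1)
SU@4: {A} ∩ {A} = {A} (intersection, +0)
AJMQSU@4: {A,G,T} ∩ {A} = {A} (intersection, +0)
AHJMQSU@4: {A} ∪ {C} = {A,C} (union, +1)
AJ@5: {C} ∪ {G} = {C,G} (union, +1)
MQ@5: {T} ∩ {T} = {T} (intersection, +0)
AJMQ@5: {C,G} ∪ {T} = {C,G,T} (union, +1)
SU@5: {A} ∩ {A} = {A} (intersection, +0)
AJMQSU@5: {C,G,T} ∪ {A} = {A,C,G,T} (union, +1)
AHJMQSU@5: {A,C,G,T} ∩ {A} = {A} (intersection, +0)
AJ@6: {T} ∪ {C} = {C,T} (union, +1)
MQ@6: {G} ∪ {T} = {G,T} (union, +1)
AJMQ@6: {C,T} ∩ {G,T} = {T} (intersection, +0)
SU@6: {C} ∪ {G} = {C,G} (union, +1)
AJMQSU@6: {T} ∪ {C,G} = {C,G,T} (union, +1)
AHJMQSU@6: {C,G,T} ∪ {A} = {A,C,G,T} (union, +1)
AJ@7: {C} ∩ {C} = {C} (intersection, +0)
MQ@7: {T} ∪ {G} = {G,T} (union, +1)
AJMQ@7: {C} ∪ {G,T} = {C,G,T} (union, +1)
SU@7: {A} ∪ {T} = {A,T} (union, +1)
AJMQSU@7: {C,G,T} ∩ {A,T} = {T} (intersection, +0)
AHJMQSU@7: {T} ∪ {A} = {A,T} (union, +1)
per-site changes: [4, 3, 4, 4, 3, 3, 5, 4]; total = 30

4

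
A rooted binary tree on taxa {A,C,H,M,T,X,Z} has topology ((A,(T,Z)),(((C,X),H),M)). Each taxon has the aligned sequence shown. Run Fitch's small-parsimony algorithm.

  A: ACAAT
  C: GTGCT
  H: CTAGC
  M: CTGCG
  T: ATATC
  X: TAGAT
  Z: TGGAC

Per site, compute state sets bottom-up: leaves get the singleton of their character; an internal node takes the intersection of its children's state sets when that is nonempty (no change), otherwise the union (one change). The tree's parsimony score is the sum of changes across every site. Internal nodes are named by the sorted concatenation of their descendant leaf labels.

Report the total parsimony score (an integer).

site 0, node TZ: T={A} ∪ Z={T} → {A,T} (+1)
site 0, node ATZ: A={A} ∩ TZ={A,T} → {A} (+0)
site 0, node CX: C={G} ∪ X={T} → {G,T} (+1)
site 0, node CHX: CX={G,T} ∪ H={C} → {C,G,T} (+1)
site 0, node CHMX: CHX={C,G,T} ∩ M={C} → {C} (+0)
site 0, node ACHMTXZ: ATZ={A} ∪ CHMX={C} → {A,C} (+1)
site 1, node TZ: T={T} ∪ Z={G} → {G,T} (+1)
site 1, node ATZ: A={C} ∪ TZ={G,T} → {C,G,T} (+1)
site 1, node CX: C={T} ∪ X={A} → {A,T} (+1)
site 1, node CHX: CX={A,T} ∩ H={T} → {T} (+0)
site 1, node CHMX: CHX={T} ∩ M={T} → {T} (+0)
site 1, node ACHMTXZ: ATZ={C,G,T} ∩ CHMX={T} → {T} (+0)
site 2, node TZ: T={A} ∪ Z={G} → {A,G} (+1)
site 2, node ATZ: A={A} ∩ TZ={A,G} → {A} (+0)
site 2, node CX: C={G} ∩ X={G} → {G} (+0)
site 2, node CHX: CX={G} ∪ H={A} → {A,G} (+1)
site 2, node CHMX: CHX={A,G} ∩ M={G} → {G} (+0)
site 2, node ACHMTXZ: ATZ={A} ∪ CHMX={G} → {A,G} (+1)
site 3, node TZ: T={T} ∪ Z={A} → {A,T} (+1)
site 3, node ATZ: A={A} ∩ TZ={A,T} → {A} (+0)
site 3, node CX: C={C} ∪ X={A} → {A,C} (+1)
site 3, node CHX: CX={A,C} ∪ H={G} → {A,C,G} (+1)
site 3, node CHMX: CHX={A,C,G} ∩ M={C} → {C} (+0)
site 3, node ACHMTXZ: ATZ={A} ∪ CHMX={C} → {A,C} (+1)
site 4, node TZ: T={C} ∩ Z={C} → {C} (+0)
site 4, node ATZ: A={T} ∪ TZ={C} → {C,T} (+1)
site 4, node CX: C={T} ∩ X={T} → {T} (+0)
site 4, node CHX: CX={T} ∪ H={C} → {C,T} (+1)
site 4, node CHMX: CHX={C,T} ∪ M={G} → {C,G,T} (+1)
site 4, node ACHMTXZ: ATZ={C,T} ∩ CHMX={C,G,T} → {C,T} (+0)
per-site changes: [4, 3, 3, 4, 3]; total = 17

17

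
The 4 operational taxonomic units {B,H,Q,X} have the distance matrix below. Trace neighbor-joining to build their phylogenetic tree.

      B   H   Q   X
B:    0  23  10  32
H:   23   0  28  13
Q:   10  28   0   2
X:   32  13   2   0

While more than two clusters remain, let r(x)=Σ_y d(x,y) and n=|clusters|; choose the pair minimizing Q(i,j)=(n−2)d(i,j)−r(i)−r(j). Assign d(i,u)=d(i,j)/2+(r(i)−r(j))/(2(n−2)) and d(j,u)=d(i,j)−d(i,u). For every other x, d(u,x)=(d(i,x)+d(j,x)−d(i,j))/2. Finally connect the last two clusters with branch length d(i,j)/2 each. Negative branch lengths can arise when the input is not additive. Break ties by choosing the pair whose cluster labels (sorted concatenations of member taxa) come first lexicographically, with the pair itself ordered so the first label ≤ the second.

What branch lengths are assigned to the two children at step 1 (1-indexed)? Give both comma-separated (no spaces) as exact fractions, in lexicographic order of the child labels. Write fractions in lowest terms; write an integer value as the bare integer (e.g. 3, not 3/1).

45/4,-5/4

1. join B+Q (d=10, Q=-85) ⇒ BQ; edges |B|=45/4, |Q|=-5/4
  updated: d(BQ,H)=41/2, d(BQ,X)=12
2. join BQ+H (d=41/2, Q=-91/2) ⇒ BHQ; edges |BQ|=39/4, |H|=43/4
  updated: d(BHQ,X)=9/4
3. join BHQ+X (d=9/4) ⇒ BHQX; edges |BHQ|=9/8, |X|=9/8
final tree: (((B:45/4,Q:-5/4):39/4,H:43/4):9/8,X:9/8)
total length: 131/4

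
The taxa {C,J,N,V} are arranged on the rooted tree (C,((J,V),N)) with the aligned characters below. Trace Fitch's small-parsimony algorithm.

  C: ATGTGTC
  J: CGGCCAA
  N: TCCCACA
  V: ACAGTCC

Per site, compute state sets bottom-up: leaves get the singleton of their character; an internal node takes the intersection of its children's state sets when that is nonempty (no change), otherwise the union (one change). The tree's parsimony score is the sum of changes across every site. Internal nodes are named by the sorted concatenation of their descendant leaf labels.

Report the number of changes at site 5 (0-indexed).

2

JV@0: {C} ∪ {A} = {A,C} (union, +1)
JNV@0: {A,C} ∪ {T} = {A,C,T} (union, +1)
CJNV@0: {A} ∩ {A,C,T} = {A} (intersection, +0)
JV@1: {G} ∪ {C} = {C,G} (union, +1)
JNV@1: {C,G} ∩ {C} = {C} (intersection, +0)
CJNV@1: {T} ∪ {C} = {C,T} (union, +1)
JV@2: {G} ∪ {A} = {A,G} (union, +1)
JNV@2: {A,G} ∪ {C} = {A,C,G} (union, +1)
CJNV@2: {G} ∩ {A,C,G} = {G} (intersection, +0)
JV@3: {C} ∪ {G} = {C,G} (union, +1)
JNV@3: {C,G} ∩ {C} = {C} (intersection, +0)
CJNV@3: {T} ∪ {C} = {C,T} (union, +1)
JV@4: {C} ∪ {T} = {C,T} (union, +1)
JNV@4: {C,T} ∪ {A} = {A,C,T} (union, +1)
CJNV@4: {G} ∪ {A,C,T} = {A,C,G,T} (union, +1)
JV@5: {A} ∪ {C} = {A,C} (union, +1)
JNV@5: {A,C} ∩ {C} = {C} (intersection, +0)
CJNV@5: {T} ∪ {C} = {C,T} (union, +1)
JV@6: {A} ∪ {C} = {A,C} (union, +1)
JNV@6: {A,C} ∩ {A} = {A} (intersection, +0)
CJNV@6: {C} ∪ {A} = {A,C} (union, +1)
per-site changes: [2, 2, 2, 2, 3, 2, 2]; total = 15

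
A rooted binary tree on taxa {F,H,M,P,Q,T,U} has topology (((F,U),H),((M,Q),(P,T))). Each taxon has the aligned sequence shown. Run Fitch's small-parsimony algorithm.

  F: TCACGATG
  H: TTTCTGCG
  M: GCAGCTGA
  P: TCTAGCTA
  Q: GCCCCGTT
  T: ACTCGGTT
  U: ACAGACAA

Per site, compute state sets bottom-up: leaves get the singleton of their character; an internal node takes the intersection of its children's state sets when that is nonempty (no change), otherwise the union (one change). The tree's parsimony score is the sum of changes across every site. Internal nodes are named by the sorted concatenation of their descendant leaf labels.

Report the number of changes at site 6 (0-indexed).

FU@0: {T} ∪ {A} = {A,T} (union, +1)
FHU@0: {A,T} ∩ {T} = {T} (intersection, +0)
MQ@0: {G} ∩ {G} = {G} (intersection, +0)
PT@0: {T} ∪ {A} = {A,T} (union, +1)
MPQT@0: {G} ∪ {A,T} = {A,G,T} (union, +1)
FHMPQTU@0: {T} ∩ {A,G,T} = {T} (intersection, +0)
FU@1: {C} ∩ {C} = {C} (intersection, +0)
FHU@1: {C} ∪ {T} = {C,T} (union, +1)
MQ@1: {C} ∩ {C} = {C} (intersection, +0)
PT@1: {C} ∩ {C} = {C} (intersection, +0)
MPQT@1: {C} ∩ {C} = {C} (intersection, +0)
FHMPQTU@1: {C,T} ∩ {C} = {C} (intersection, +0)
FU@2: {A} ∩ {A} = {A} (intersection, +0)
FHU@2: {A} ∪ {T} = {A,T} (union, +1)
MQ@2: {A} ∪ {C} = {A,C} (union, +1)
PT@2: {T} ∩ {T} = {T} (intersection, +0)
MPQT@2: {A,C} ∪ {T} = {A,C,T} (union, +1)
FHMPQTU@2: {A,T} ∩ {A,C,T} = {A,T} (intersection, +0)
FU@3: {C} ∪ {G} = {C,G} (union, +1)
FHU@3: {C,G} ∩ {C} = {C} (intersection, +0)
MQ@3: {G} ∪ {C} = {C,G} (union, +1)
PT@3: {A} ∪ {C} = {A,C} (union, +1)
MPQT@3: {C,G} ∩ {A,C} = {C} (intersection, +0)
FHMPQTU@3: {C} ∩ {C} = {C} (intersection, +0)
FU@4: {G} ∪ {A} = {A,G} (union, +1)
FHU@4: {A,G} ∪ {T} = {A,G,T} (union, +1)
MQ@4: {C} ∩ {C} = {C} (intersection, +0)
PT@4: {G} ∩ {G} = {G} (intersection, +0)
MPQT@4: {C} ∪ {G} = {C,G} (union, +1)
FHMPQTU@4: {A,G,T} ∩ {C,G} = {G} (intersection, +0)
FU@5: {A} ∪ {C} = {A,C} (union, +1)
FHU@5: {A,C} ∪ {G} = {A,C,G} (union, +1)
MQ@5: {T} ∪ {G} = {G,T} (union, +1)
PT@5: {C} ∪ {G} = {C,G} (union, +1)
MPQT@5: {G,T} ∩ {C,G} = {G} (intersection, +0)
FHMPQTU@5: {A,C,G} ∩ {G} = {G} (intersection, +0)
FU@6: {T} ∪ {A} = {A,T} (union, +1)
FHU@6: {A,T} ∪ {C} = {A,C,T} (union, +1)
MQ@6: {G} ∪ {T} = {G,T} (union, +1)
PT@6: {T} ∩ {T} = {T} (intersection, +0)
MPQT@6: {G,T} ∩ {T} = {T} (intersection, +0)
FHMPQTU@6: {A,C,T} ∩ {T} = {T} (intersection, +0)
FU@7: {G} ∪ {A} = {A,G} (union, +1)
FHU@7: {A,G} ∩ {G} = {G} (intersection, +0)
MQ@7: {A} ∪ {T} = {A,T} (union, +1)
PT@7: {A} ∪ {T} = {A,T} (union, +1)
MPQT@7: {A,T} ∩ {A,T} = {A,T} (intersection, +0)
FHMPQTU@7: {G} ∪ {A,T} = {A,G,T} (union, +1)
per-site changes: [3, 1, 3, 3, 3, 4, 3, 4]; total = 24

3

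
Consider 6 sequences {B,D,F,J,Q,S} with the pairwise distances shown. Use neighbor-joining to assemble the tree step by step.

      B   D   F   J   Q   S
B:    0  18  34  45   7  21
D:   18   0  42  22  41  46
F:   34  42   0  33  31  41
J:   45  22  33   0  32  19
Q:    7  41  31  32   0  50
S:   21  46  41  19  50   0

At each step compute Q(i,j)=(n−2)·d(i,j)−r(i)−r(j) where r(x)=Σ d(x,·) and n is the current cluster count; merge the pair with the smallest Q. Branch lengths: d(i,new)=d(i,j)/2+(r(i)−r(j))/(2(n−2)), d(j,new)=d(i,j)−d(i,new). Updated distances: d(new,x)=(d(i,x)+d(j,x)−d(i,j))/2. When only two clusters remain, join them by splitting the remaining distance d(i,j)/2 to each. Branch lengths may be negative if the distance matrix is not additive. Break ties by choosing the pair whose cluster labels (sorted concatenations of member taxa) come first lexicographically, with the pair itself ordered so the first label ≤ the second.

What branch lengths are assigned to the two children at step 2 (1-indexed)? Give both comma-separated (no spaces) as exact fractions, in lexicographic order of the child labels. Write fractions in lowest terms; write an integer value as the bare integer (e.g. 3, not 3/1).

step 1: merge (B,Q) at d=7, Q=-258; branch lengths B→-1, Q→8; new cluster BQ
  updated: d(BQ,D)=26, d(BQ,F)=29, d(BQ,J)=35, d(BQ,S)=32
step 2: merge (J,S) at d=19, Q=-190; branch lengths J→14/3, S→43/3; new cluster JS
  updated: d(BQ,JS)=24, d(D,JS)=49/2, d(F,JS)=55/2
step 3: merge (BQ,D) at d=26, Q=-239/2; branch lengths BQ→77/8, D→131/8; new cluster BDQ
  updated: d(BDQ,F)=45/2, d(BDQ,JS)=45/4
step 4: merge (BDQ,F) at d=45/2, Q=-245/4; branch lengths BDQ→25/8, F→155/8; new cluster BDFQ
  updated: d(BDFQ,JS)=65/8
step 5: merge (BDFQ,JS) at d=65/8; branch lengths BDFQ→65/16, JS→65/16; new cluster BDFJQS
final tree: ((((B:-1,Q:8):77/8,D:131/8):25/8,F:155/8):65/16,(J:14/3,S:43/3):65/16)
total length: 661/8

14/3,43/3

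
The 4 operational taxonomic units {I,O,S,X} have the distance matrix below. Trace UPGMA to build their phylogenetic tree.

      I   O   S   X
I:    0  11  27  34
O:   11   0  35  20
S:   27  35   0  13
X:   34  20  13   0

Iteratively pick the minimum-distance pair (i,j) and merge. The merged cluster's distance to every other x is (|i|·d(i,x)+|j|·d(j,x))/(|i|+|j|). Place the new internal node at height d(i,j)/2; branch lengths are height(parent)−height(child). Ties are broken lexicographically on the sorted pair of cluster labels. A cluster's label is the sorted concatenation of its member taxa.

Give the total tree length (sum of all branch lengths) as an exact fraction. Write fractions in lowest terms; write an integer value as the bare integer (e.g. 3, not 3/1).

41

iteration 1: select I,O (d=11); attach at lengths (11/2, 11/2); label the merged cluster IO
  updated: d(IO,S)=31, d(IO,X)=27
iteration 2: select S,X (d=13); attach at lengths (13/2, 13/2); label the merged cluster SX
  updated: d(IO,SX)=29
iteration 3: select IO,SX (d=29); attach at lengths (9, 8); label the merged cluster IOSX
final tree: ((I:11/2,O:11/2):9,(S:13/2,X:13/2):8)
total length: 41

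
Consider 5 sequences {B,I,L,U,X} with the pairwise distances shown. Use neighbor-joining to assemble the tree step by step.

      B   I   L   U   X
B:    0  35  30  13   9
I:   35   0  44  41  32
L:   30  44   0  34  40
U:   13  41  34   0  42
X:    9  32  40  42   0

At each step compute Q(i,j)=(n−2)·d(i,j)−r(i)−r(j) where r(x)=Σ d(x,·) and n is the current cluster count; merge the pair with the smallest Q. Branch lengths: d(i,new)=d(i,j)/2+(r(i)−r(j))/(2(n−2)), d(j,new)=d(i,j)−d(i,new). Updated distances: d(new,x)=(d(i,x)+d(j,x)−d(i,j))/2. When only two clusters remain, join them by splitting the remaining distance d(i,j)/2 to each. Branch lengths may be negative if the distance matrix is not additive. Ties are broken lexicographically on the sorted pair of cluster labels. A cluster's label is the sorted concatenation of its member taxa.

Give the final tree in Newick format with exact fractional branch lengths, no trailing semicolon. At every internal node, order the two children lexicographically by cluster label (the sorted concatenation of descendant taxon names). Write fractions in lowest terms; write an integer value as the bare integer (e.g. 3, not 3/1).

((((B:-3/2,X:21/2):53/8,I:179/8):25/8,L:157/8):115/16,U:115/16)

iteration 1: select B,X (d=9, Q=-183); attach at lengths (-3/2, 21/2); label the merged cluster BX
  updated: d(BX,I)=29, d(BX,L)=61/2, d(BX,U)=23
iteration 2: select BX,I (d=29, Q=-277/2); attach at lengths (53/8, 179/8); label the merged cluster BIX
  updated: d(BIX,L)=91/4, d(BIX,U)=35/2
iteration 3: select BIX,L (d=91/4, Q=-297/4); attach at lengths (25/8, 157/8); label the merged cluster BILX
  updated: d(BILX,U)=115/8
iteration 4: select BILX,U (d=115/8); attach at lengths (115/16, 115/16); label the merged cluster BILUX
final tree: ((((B:-3/2,X:21/2):53/8,I:179/8):25/8,L:157/8):115/16,U:115/16)
total length: 601/8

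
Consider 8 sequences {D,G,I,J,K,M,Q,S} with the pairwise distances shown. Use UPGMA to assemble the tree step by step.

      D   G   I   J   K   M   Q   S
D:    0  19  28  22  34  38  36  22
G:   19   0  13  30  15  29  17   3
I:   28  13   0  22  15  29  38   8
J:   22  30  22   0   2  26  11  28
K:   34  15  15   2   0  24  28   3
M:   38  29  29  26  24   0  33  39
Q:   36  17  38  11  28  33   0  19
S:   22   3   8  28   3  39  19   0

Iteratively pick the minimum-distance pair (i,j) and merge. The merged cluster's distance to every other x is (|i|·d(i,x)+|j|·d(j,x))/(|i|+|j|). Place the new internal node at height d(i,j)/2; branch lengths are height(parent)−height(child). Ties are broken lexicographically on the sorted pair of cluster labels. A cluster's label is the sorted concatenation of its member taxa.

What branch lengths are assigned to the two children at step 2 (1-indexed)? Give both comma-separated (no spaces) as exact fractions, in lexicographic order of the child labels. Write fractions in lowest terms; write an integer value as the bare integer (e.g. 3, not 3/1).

3/2,3/2

iteration 1: select J,K (d=2); attach at lengths (1, 1); label the merged cluster JK
  updated: d(D,JK)=28, d(G,JK)=45/2, d(I,JK)=37/2, d(JK,M)=25, d(JK,Q)=39/2, d(JK,S)=31/2
iteration 2: select G,S (d=3); attach at lengths (3/2, 3/2); label the merged cluster GS
  updated: d(D,GS)=41/2, d(GS,I)=21/2, d(GS,JK)=19, d(GS,M)=34, d(GS,Q)=18
iteration 3: select GS,I (d=21/2); attach at lengths (15/4, 21/4); label the merged cluster GIS
  updated: d(D,GIS)=23, d(GIS,JK)=113/6, d(GIS,M)=97/3, d(GIS,Q)=74/3
iteration 4: select GIS,JK (d=113/6); attach at lengths (25/6, 101/12); label the merged cluster GIJKS
  updated: d(D,GIJKS)=25, d(GIJKS,M)=147/5, d(GIJKS,Q)=113/5
iteration 5: select GIJKS,Q (d=113/5); attach at lengths (113/60, 113/10); label the merged cluster GIJKQS
  updated: d(D,GIJKQS)=161/6, d(GIJKQS,M)=30
iteration 6: select D,GIJKQS (d=161/6); attach at lengths (161/12, 127/60); label the merged cluster DGIJKQS
  updated: d(DGIJKQS,M)=218/7
iteration 7: select DGIJKQS,M (d=218/7); attach at lengths (181/84, 109/7); label the merged cluster DGIJKMQS
final tree: ((D:161/12,((((G:3/2,S:3/2):15/4,I:21/4):25/6,(J:1,K:1):101/12):113/60,Q:113/10):127/60):181/84,M:109/7)
total length: 30671/420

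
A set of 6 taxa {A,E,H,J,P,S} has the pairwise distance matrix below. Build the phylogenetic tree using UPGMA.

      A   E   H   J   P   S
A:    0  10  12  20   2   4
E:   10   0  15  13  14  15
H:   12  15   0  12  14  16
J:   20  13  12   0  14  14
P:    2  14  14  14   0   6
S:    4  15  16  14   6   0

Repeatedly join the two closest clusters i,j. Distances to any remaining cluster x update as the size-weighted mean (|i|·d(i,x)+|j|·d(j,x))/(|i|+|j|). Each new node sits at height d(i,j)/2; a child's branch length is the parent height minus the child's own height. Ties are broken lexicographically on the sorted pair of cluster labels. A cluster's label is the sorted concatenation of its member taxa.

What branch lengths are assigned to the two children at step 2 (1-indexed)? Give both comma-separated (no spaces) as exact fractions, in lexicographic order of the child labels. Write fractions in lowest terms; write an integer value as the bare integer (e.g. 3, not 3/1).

iteration 1: select A,P (d=2); attach at lengths (1, 1); label the merged cluster AP
  updated: d(AP,E)=12, d(AP,H)=13, d(AP,J)=17, d(AP,S)=5
iteration 2: select AP,S (d=5); attach at lengths (3/2, 5/2); label the merged cluster APS
  updated: d(APS,E)=13, d(APS,H)=14, d(APS,J)=16
iteration 3: select H,J (d=12); attach at lengths (6, 6); label the merged cluster HJ
  updated: d(APS,HJ)=15, d(E,HJ)=14
iteration 4: select APS,E (d=13); attach at lengths (4, 13/2); label the merged cluster AEPS
  updated: d(AEPS,HJ)=59/4
iteration 5: select AEPS,HJ (d=59/4); attach at lengths (7/8, 11/8); label the merged cluster AEHJPS
final tree: ((((A:1,P:1):3/2,S:5/2):4,E:13/2):7/8,(H:6,J:6):11/8)
total length: 123/4

3/2,5/2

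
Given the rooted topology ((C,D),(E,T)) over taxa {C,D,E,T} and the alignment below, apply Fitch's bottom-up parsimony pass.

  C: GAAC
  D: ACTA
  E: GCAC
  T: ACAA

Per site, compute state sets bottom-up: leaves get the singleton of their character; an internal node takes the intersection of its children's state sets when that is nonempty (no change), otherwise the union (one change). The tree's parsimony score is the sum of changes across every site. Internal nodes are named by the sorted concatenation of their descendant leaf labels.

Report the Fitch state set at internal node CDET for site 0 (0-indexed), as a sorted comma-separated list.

site 0, node CD: C={G} ∪ D={A} → {A,G} (+1)
site 0, node ET: E={G} ∪ T={A} → {A,G} (+1)
site 0, node CDET: CD={A,G} ∩ ET={A,G} → {A,G} (+0)
site 1, node CD: C={A} ∪ D={C} → {A,C} (+1)
site 1, node ET: E={C} ∩ T={C} → {C} (+0)
site 1, node CDET: CD={A,C} ∩ ET={C} → {C} (+0)
site 2, node CD: C={A} ∪ D={T} → {A,T} (+1)
site 2, node ET: E={A} ∩ T={A} → {A} (+0)
site 2, node CDET: CD={A,T} ∩ ET={A} → {A} (+0)
site 3, node CD: C={C} ∪ D={A} → {A,C} (+1)
site 3, node ET: E={C} ∪ T={A} → {A,C} (+1)
site 3, node CDET: CD={A,C} ∩ ET={A,C} → {A,C} (+0)
per-site changes: [2, 1, 1, 2]; total = 6

A,G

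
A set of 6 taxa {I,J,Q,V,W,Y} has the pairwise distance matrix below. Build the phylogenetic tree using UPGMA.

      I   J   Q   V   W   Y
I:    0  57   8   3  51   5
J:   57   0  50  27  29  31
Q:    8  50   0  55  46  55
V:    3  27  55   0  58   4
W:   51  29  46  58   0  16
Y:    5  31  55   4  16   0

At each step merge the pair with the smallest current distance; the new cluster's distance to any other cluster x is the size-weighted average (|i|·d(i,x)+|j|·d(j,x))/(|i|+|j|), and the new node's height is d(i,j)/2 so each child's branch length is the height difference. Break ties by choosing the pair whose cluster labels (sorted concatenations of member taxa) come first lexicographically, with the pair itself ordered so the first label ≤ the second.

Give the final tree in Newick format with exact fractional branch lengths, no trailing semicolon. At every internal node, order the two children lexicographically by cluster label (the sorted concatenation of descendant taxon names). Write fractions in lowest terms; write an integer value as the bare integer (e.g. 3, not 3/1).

step 1: merge (I,V) at d=3; branch lengths I→3/2, V→3/2; new cluster IV
  updated: d(IV,J)=42, d(IV,Q)=63/2, d(IV,W)=109/2, d(IV,Y)=9/2
step 2: merge (IV,Y) at d=9/2; branch lengths IV→3/4, Y→9/4; new cluster IVY
  updated: d(IVY,J)=115/3, d(IVY,Q)=118/3, d(IVY,W)=125/3
step 3: merge (J,W) at d=29; branch lengths J→29/2, W→29/2; new cluster JW
  updated: d(IVY,JW)=40, d(JW,Q)=48
step 4: merge (IVY,Q) at d=118/3; branch lengths IVY→209/12, Q→59/3; new cluster IQVY
  updated: d(IQVY,JW)=42
step 5: merge (IQVY,JW) at d=42; branch lengths IQVY→4/3, JW→13/2; new cluster IJQVWY
final tree: ((((I:3/2,V:3/2):3/4,Y:9/4):209/12,Q:59/3):4/3,(J:29/2,W:29/2):13/2)
total length: 959/12

((((I:3/2,V:3/2):3/4,Y:9/4):209/12,Q:59/3):4/3,(J:29/2,W:29/2):13/2)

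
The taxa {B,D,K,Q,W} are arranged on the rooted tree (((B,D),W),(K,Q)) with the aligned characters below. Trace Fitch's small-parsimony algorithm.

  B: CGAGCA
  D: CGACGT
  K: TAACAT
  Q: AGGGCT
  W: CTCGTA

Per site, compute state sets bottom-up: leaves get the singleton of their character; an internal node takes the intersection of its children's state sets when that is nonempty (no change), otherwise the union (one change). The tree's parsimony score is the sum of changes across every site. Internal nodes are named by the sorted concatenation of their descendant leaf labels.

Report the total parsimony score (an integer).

[col 0] BD: children B:{C}, D:{C} ∩→ {C}; cost 0
[col 0] BDW: children BD:{C}, W:{C} ∩→ {C}; cost 0
[col 0] KQ: children K:{T}, Q:{A} ∪→ {A,T}; cost 1
[col 0] BDKQW: children BDW:{C}, KQ:{A,T} ∪→ {A,C,T}; cost 1
[col 1] BD: children B:{G}, D:{G} ∩→ {G}; cost 0
[col 1] BDW: children BD:{G}, W:{T} ∪→ {G,T}; cost 1
[col 1] KQ: children K:{A}, Q:{G} ∪→ {A,G}; cost 1
[col 1] BDKQW: children BDW:{G,T}, KQ:{A,G} ∩→ {G}; cost 0
[col 2] BD: children B:{A}, D:{A} ∩→ {A}; cost 0
[col 2] BDW: children BD:{A}, W:{C} ∪→ {A,C}; cost 1
[col 2] KQ: children K:{A}, Q:{G} ∪→ {A,G}; cost 1
[col 2] BDKQW: children BDW:{A,C}, KQ:{A,G} ∩→ {A}; cost 0
[col 3] BD: children B:{G}, D:{C} ∪→ {C,G}; cost 1
[col 3] BDW: children BD:{C,G}, W:{G} ∩→ {G}; cost 0
[col 3] KQ: children K:{C}, Q:{G} ∪→ {C,G}; cost 1
[col 3] BDKQW: children BDW:{G}, KQ:{C,G} ∩→ {G}; cost 0
[col 4] BD: children B:{C}, D:{G} ∪→ {C,G}; cost 1
[col 4] BDW: children BD:{C,G}, W:{T} ∪→ {C,G,T}; cost 1
[col 4] KQ: children K:{A}, Q:{C} ∪→ {A,C}; cost 1
[col 4] BDKQW: children BDW:{C,G,T}, KQ:{A,C} ∩→ {C}; cost 0
[col 5] BD: children B:{A}, D:{T} ∪→ {A,T}; cost 1
[col 5] BDW: children BD:{A,T}, W:{A} ∩→ {A}; cost 0
[col 5] KQ: children K:{T}, Q:{T} ∩→ {T}; cost 0
[col 5] BDKQW: children BDW:{A}, KQ:{T} ∪→ {A,T}; cost 1
per-site changes: [2, 2, 2, 2, 3, 2]; total = 13

13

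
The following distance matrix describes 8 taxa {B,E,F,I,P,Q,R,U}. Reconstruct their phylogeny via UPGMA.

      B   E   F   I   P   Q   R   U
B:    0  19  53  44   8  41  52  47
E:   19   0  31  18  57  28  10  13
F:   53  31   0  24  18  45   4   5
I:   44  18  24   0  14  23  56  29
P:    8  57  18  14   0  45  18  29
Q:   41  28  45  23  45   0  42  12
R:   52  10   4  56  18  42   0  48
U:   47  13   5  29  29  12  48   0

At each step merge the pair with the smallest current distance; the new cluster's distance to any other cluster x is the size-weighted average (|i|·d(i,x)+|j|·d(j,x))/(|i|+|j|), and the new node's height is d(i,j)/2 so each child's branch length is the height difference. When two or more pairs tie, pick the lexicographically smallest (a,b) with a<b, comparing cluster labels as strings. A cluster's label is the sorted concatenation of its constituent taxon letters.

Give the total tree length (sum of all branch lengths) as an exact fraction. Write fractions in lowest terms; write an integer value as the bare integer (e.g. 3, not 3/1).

4097/48

1. join F+R (d=4) ⇒ FR; edges |F|=2, |R|=2
  updated: d(B,FR)=105/2, d(E,FR)=41/2, d(FR,I)=40, d(FR,P)=18, d(FR,Q)=87/2, d(FR,U)=53/2
2. join B+P (d=8) ⇒ BP; edges |B|=4, |P|=4
  updated: d(BP,E)=38, d(BP,FR)=141/4, d(BP,I)=29, d(BP,Q)=43, d(BP,U)=38
3. join Q+U (d=12) ⇒ QU; edges |Q|=6, |U|=6
  updated: d(BP,QU)=81/2, d(E,QU)=41/2, d(FR,QU)=35, d(I,QU)=26
4. join E+I (d=18) ⇒ EI; edges |E|=9, |I|=9
  updated: d(BP,EI)=67/2, d(EI,FR)=121/4, d(EI,QU)=93/4
5. join EI+QU (d=93/4) ⇒ EIQU; edges |EI|=21/8, |QU|=45/8
  updated: d(BP,EIQU)=37, d(EIQU,FR)=261/8
6. join EIQU+FR (d=261/8) ⇒ EFIQRU; edges |EIQU|=75/16, |FR|=229/16
  updated: d(BP,EFIQRU)=437/12
7. join BP+EFIQRU (d=437/12) ⇒ BEFIPQRU; edges |BP|=341/24, |EFIQRU|=91/48
final tree: ((B:4,P:4):341/24,(((E:9,I:9):21/8,(Q:6,U:6):45/8):75/16,(F:2,R:2):229/16):91/48)
total length: 4097/48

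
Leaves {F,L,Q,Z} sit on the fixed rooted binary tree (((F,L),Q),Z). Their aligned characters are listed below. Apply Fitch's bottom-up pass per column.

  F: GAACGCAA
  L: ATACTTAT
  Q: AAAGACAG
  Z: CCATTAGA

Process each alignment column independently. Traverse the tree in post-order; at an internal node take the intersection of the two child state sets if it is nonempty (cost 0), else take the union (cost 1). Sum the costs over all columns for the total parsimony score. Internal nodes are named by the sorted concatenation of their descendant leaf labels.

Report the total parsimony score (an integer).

FL@0: {G} ∪ {A} = {A,G} (union, +1)
FLQ@0: {A,G} ∩ {A} = {A} (intersection, +0)
FLQZ@0: {A} ∪ {C} = {A,C} (union, +1)
FL@1: {A} ∪ {T} = {A,T} (union, +1)
FLQ@1: {A,T} ∩ {A} = {A} (intersection, +0)
FLQZ@1: {A} ∪ {C} = {A,C} (union, +1)
FL@2: {A} ∩ {A} = {A} (intersection, +0)
FLQ@2: {A} ∩ {A} = {A} (intersection, +0)
FLQZ@2: {A} ∩ {A} = {A} (intersection, +0)
FL@3: {C} ∩ {C} = {C} (intersection, +0)
FLQ@3: {C} ∪ {G} = {C,G} (union, +1)
FLQZ@3: {C,G} ∪ {T} = {C,G,T} (union, +1)
FL@4: {G} ∪ {T} = {G,T} (union, +1)
FLQ@4: {G,T} ∪ {A} = {A,G,T} (union, +1)
FLQZ@4: {A,G,T} ∩ {T} = {T} (intersection, +0)
FL@5: {C} ∪ {T} = {C,T} (union, +1)
FLQ@5: {C,T} ∩ {C} = {C} (intersection, +0)
FLQZ@5: {C} ∪ {A} = {A,C} (union, +1)
FL@6: {A} ∩ {A} = {A} (intersection, +0)
FLQ@6: {A} ∩ {A} = {A} (intersection, +0)
FLQZ@6: {A} ∪ {G} = {A,G} (union, +1)
FL@7: {A} ∪ {T} = {A,T} (union, +1)
FLQ@7: {A,T} ∪ {G} = {A,G,T} (union, +1)
FLQZ@7: {A,G,T} ∩ {A} = {A} (intersection, +0)
per-site changes: [2, 2, 0, 2, 2, 2, 1, 2]; total = 13

13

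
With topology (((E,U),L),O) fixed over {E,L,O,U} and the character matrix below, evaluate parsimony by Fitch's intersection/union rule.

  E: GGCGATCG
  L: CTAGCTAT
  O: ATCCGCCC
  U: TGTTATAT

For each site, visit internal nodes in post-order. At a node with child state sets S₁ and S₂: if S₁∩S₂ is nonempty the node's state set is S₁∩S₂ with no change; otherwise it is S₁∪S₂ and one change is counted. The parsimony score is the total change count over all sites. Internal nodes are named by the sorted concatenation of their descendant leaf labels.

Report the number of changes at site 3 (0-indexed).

2

site 0, node EU: E={G} ∪ U={T} → {G,T} (+1)
site 0, node ELU: EU={G,T} ∪ L={C} → {C,G,T} (+1)
site 0, node ELOU: ELU={C,G,T} ∪ O={A} → {A,C,G,T} (+1)
site 1, node EU: E={G} ∩ U={G} → {G} (+0)
site 1, node ELU: EU={G} ∪ L={T} → {G,T} (+1)
site 1, node ELOU: ELU={G,T} ∩ O={T} → {T} (+0)
site 2, node EU: E={C} ∪ U={T} → {C,T} (+1)
site 2, node ELU: EU={C,T} ∪ L={A} → {A,C,T} (+1)
site 2, node ELOU: ELU={A,C,T} ∩ O={C} → {C} (+0)
site 3, node EU: E={G} ∪ U={T} → {G,T} (+1)
site 3, node ELU: EU={G,T} ∩ L={G} → {G} (+0)
site 3, node ELOU: ELU={G} ∪ O={C} → {C,G} (+1)
site 4, node EU: E={A} ∩ U={A} → {A} (+0)
site 4, node ELU: EU={A} ∪ L={C} → {A,C} (+1)
site 4, node ELOU: ELU={A,C} ∪ O={G} → {A,C,G} (+1)
site 5, node EU: E={T} ∩ U={T} → {T} (+0)
site 5, node ELU: EU={T} ∩ L={T} → {T} (+0)
site 5, node ELOU: ELU={T} ∪ O={C} → {C,T} (+1)
site 6, node EU: E={C} ∪ U={A} → {A,C} (+1)
site 6, node ELU: EU={A,C} ∩ L={A} → {A} (+0)
site 6, node ELOU: ELU={A} ∪ O={C} → {A,C} (+1)
site 7, node EU: E={G} ∪ U={T} → {G,T} (+1)
site 7, node ELU: EU={G,T} ∩ L={T} → {T} (+0)
site 7, node ELOU: ELU={T} ∪ O={C} → {C,T} (+1)
per-site changes: [3, 1, 2, 2, 2, 1, 2, 2]; total = 15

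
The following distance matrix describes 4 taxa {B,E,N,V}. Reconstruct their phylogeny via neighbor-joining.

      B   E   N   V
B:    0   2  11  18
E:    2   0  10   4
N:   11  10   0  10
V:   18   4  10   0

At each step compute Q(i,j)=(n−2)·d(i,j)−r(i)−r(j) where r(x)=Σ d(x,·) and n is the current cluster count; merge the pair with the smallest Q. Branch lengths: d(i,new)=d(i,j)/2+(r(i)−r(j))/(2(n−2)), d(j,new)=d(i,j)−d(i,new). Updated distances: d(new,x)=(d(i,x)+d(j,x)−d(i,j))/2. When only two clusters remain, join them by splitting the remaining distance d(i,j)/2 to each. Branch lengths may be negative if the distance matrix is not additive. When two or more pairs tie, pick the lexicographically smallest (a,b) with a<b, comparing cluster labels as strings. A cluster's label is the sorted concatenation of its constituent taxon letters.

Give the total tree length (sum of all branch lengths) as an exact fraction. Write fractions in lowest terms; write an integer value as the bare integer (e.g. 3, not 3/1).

1. join B+E (d=2, Q=-43) ⇒ BE; edges |B|=19/4, |E|=-11/4
  updated: d(BE,N)=19/2, d(BE,V)=10
2. join BE+N (d=19/2, Q=-59/2) ⇒ BEN; edges |BE|=19/4, |N|=19/4
  updated: d(BEN,V)=21/4
3. join BEN+V (d=21/4) ⇒ BENV; edges |BEN|=21/8, |V|=21/8
final tree: (((B:19/4,E:-11/4):19/4,N:19/4):21/8,V:21/8)
total length: 67/4

67/4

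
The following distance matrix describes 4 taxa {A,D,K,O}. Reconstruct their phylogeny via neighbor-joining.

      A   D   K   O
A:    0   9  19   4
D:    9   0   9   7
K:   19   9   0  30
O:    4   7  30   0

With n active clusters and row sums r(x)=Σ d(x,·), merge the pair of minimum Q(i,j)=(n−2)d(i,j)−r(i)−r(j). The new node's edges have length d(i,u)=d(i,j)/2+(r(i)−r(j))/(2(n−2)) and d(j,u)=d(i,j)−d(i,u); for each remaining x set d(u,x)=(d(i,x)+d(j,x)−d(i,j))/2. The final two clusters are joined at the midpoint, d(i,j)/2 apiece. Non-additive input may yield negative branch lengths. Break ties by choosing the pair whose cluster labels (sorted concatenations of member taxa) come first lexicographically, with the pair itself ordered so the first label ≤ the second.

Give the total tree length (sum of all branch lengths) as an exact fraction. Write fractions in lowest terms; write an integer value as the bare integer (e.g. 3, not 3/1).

iteration 1: select A,O (d=4, Q=-65); attach at lengths (-1/4, 17/4); label the merged cluster AO
  updated: d(AO,D)=6, d(AO,K)=45/2
iteration 2: select AO,D (d=6, Q=-75/2); attach at lengths (39/4, -15/4); label the merged cluster ADO
  updated: d(ADO,K)=51/4
iteration 3: select ADO,K (d=51/4); attach at lengths (51/8, 51/8); label the merged cluster ADKO
final tree: (((A:-1/4,O:17/4):39/4,D:-15/4):51/8,K:51/8)
total length: 91/4

91/4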